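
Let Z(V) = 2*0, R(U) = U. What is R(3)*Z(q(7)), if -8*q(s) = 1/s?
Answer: 0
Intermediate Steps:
q(s) = -1/(8*s)
Z(V) = 0
R(3)*Z(q(7)) = 3*0 = 0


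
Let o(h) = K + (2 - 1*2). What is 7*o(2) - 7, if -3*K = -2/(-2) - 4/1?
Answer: 0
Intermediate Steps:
K = 1 (K = -(-2/(-2) - 4/1)/3 = -(-2*(-1/2) - 4*1)/3 = -(1 - 4)/3 = -1/3*(-3) = 1)
o(h) = 1 (o(h) = 1 + (2 - 1*2) = 1 + (2 - 2) = 1 + 0 = 1)
7*o(2) - 7 = 7*1 - 7 = 7 - 7 = 0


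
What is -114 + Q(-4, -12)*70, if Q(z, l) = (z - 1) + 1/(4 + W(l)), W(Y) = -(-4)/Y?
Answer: -4894/11 ≈ -444.91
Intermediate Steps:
W(Y) = 4/Y
Q(z, l) = -1 + z + 1/(4 + 4/l) (Q(z, l) = (z - 1) + 1/(4 + 4/l) = (-1 + z) + 1/(4 + 4/l) = -1 + z + 1/(4 + 4/l))
-114 + Q(-4, -12)*70 = -114 + ((-1 - 4 + (¼)*(-12)*(-3 + 4*(-4)))/(1 - 12))*70 = -114 + ((-1 - 4 + (¼)*(-12)*(-3 - 16))/(-11))*70 = -114 - (-1 - 4 + (¼)*(-12)*(-19))/11*70 = -114 - (-1 - 4 + 57)/11*70 = -114 - 1/11*52*70 = -114 - 52/11*70 = -114 - 3640/11 = -4894/11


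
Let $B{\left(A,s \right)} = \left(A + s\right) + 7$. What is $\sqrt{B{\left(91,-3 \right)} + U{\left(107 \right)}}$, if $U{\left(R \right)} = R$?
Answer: $\sqrt{202} \approx 14.213$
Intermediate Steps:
$B{\left(A,s \right)} = 7 + A + s$
$\sqrt{B{\left(91,-3 \right)} + U{\left(107 \right)}} = \sqrt{\left(7 + 91 - 3\right) + 107} = \sqrt{95 + 107} = \sqrt{202}$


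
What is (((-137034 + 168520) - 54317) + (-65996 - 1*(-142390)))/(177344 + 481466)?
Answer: 53563/658810 ≈ 0.081303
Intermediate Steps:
(((-137034 + 168520) - 54317) + (-65996 - 1*(-142390)))/(177344 + 481466) = ((31486 - 54317) + (-65996 + 142390))/658810 = (-22831 + 76394)*(1/658810) = 53563*(1/658810) = 53563/658810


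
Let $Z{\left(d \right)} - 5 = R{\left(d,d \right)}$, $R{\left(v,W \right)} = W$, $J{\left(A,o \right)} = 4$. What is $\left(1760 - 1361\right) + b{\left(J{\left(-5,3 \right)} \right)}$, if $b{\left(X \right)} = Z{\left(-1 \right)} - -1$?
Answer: $404$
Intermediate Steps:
$Z{\left(d \right)} = 5 + d$
$b{\left(X \right)} = 5$ ($b{\left(X \right)} = \left(5 - 1\right) - -1 = 4 + 1 = 5$)
$\left(1760 - 1361\right) + b{\left(J{\left(-5,3 \right)} \right)} = \left(1760 - 1361\right) + 5 = 399 + 5 = 404$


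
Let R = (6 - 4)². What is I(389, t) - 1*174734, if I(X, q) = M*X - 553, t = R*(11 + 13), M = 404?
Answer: -18131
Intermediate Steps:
R = 4 (R = 2² = 4)
t = 96 (t = 4*(11 + 13) = 4*24 = 96)
I(X, q) = -553 + 404*X (I(X, q) = 404*X - 553 = -553 + 404*X)
I(389, t) - 1*174734 = (-553 + 404*389) - 1*174734 = (-553 + 157156) - 174734 = 156603 - 174734 = -18131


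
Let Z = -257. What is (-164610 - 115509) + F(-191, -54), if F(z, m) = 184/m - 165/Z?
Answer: -1943764930/6939 ≈ -2.8012e+5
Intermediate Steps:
F(z, m) = 165/257 + 184/m (F(z, m) = 184/m - 165/(-257) = 184/m - 165*(-1/257) = 184/m + 165/257 = 165/257 + 184/m)
(-164610 - 115509) + F(-191, -54) = (-164610 - 115509) + (165/257 + 184/(-54)) = -280119 + (165/257 + 184*(-1/54)) = -280119 + (165/257 - 92/27) = -280119 - 19189/6939 = -1943764930/6939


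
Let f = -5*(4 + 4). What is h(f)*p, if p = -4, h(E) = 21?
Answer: -84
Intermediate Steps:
f = -40 (f = -5*8 = -40)
h(f)*p = 21*(-4) = -84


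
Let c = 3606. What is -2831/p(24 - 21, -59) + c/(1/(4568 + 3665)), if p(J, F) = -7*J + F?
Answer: 2375058671/80 ≈ 2.9688e+7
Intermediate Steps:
p(J, F) = F - 7*J
-2831/p(24 - 21, -59) + c/(1/(4568 + 3665)) = -2831/(-59 - 7*(24 - 21)) + 3606/(1/(4568 + 3665)) = -2831/(-59 - 7*3) + 3606/(1/8233) = -2831/(-59 - 21) + 3606/(1/8233) = -2831/(-80) + 3606*8233 = -2831*(-1/80) + 29688198 = 2831/80 + 29688198 = 2375058671/80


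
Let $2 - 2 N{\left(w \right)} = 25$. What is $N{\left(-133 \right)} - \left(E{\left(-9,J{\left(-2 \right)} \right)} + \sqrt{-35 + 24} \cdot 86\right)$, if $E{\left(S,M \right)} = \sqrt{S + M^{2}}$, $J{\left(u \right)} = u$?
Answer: $- \frac{23}{2} - i \sqrt{5} - 86 i \sqrt{11} \approx -11.5 - 287.47 i$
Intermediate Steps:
$N{\left(w \right)} = - \frac{23}{2}$ ($N{\left(w \right)} = 1 - \frac{25}{2} = - \frac{23}{2}$)
$N{\left(-133 \right)} - \left(E{\left(-9,J{\left(-2 \right)} \right)} + \sqrt{-35 + 24} \cdot 86\right) = - \frac{23}{2} - \left(\sqrt{-9 + \left(-2\right)^{2}} + \sqrt{-35 + 24} \cdot 86\right) = - \frac{23}{2} - \left(\sqrt{-9 + 4} + \sqrt{-11} \cdot 86\right) = - \frac{23}{2} - \left(\sqrt{-5} + i \sqrt{11} \cdot 86\right) = - \frac{23}{2} - \left(i \sqrt{5} + 86 i \sqrt{11}\right) = - \frac{23}{2} - i \sqrt{5} - 86 i \sqrt{11}$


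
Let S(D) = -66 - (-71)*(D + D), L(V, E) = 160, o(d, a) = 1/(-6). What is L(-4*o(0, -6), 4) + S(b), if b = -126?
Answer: -17798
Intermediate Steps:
o(d, a) = -⅙
S(D) = -66 + 142*D (S(D) = -66 - (-71)*2*D = -66 - (-142)*D = -66 + 142*D)
L(-4*o(0, -6), 4) + S(b) = 160 + (-66 + 142*(-126)) = 160 + (-66 - 17892) = 160 - 17958 = -17798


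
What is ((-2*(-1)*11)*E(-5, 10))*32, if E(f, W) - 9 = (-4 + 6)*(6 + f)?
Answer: 7744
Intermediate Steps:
E(f, W) = 21 + 2*f (E(f, W) = 9 + (-4 + 6)*(6 + f) = 9 + 2*(6 + f) = 9 + (12 + 2*f) = 21 + 2*f)
((-2*(-1)*11)*E(-5, 10))*32 = ((-2*(-1)*11)*(21 + 2*(-5)))*32 = ((2*11)*(21 - 10))*32 = (22*11)*32 = 242*32 = 7744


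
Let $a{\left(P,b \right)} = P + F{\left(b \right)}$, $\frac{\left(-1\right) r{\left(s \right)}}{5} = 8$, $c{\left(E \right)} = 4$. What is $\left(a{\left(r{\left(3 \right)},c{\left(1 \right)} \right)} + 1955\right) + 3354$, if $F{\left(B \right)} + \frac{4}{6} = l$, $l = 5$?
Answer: $\frac{15820}{3} \approx 5273.3$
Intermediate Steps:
$F{\left(B \right)} = \frac{13}{3}$ ($F{\left(B \right)} = - \frac{2}{3} + 5 = \frac{13}{3}$)
$r{\left(s \right)} = -40$ ($r{\left(s \right)} = \left(-5\right) 8 = -40$)
$a{\left(P,b \right)} = \frac{13}{3} + P$ ($a{\left(P,b \right)} = P + \frac{13}{3} = \frac{13}{3} + P$)
$\left(a{\left(r{\left(3 \right)},c{\left(1 \right)} \right)} + 1955\right) + 3354 = \left(\left(\frac{13}{3} - 40\right) + 1955\right) + 3354 = \left(- \frac{107}{3} + 1955\right) + 3354 = \frac{5758}{3} + 3354 = \frac{15820}{3}$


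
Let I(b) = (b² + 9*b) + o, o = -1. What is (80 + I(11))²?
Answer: 89401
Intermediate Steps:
I(b) = -1 + b² + 9*b (I(b) = (b² + 9*b) - 1 = -1 + b² + 9*b)
(80 + I(11))² = (80 + (-1 + 11² + 9*11))² = (80 + (-1 + 121 + 99))² = (80 + 219)² = 299² = 89401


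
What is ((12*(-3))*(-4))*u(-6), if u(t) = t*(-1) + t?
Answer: 0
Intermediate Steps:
u(t) = 0 (u(t) = -t + t = 0)
((12*(-3))*(-4))*u(-6) = ((12*(-3))*(-4))*0 = -36*(-4)*0 = 144*0 = 0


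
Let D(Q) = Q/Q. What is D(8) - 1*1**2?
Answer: 0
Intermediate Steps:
D(Q) = 1
D(8) - 1*1**2 = 1 - 1*1**2 = 1 - 1*1 = 1 - 1 = 0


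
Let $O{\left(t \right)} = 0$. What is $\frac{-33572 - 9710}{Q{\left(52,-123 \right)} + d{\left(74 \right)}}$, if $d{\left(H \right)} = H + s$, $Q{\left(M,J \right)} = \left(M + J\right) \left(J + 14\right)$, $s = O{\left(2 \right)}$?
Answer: $- \frac{43282}{7813} \approx -5.5397$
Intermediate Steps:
$s = 0$
$Q{\left(M,J \right)} = \left(14 + J\right) \left(J + M\right)$ ($Q{\left(M,J \right)} = \left(J + M\right) \left(14 + J\right) = \left(14 + J\right) \left(J + M\right)$)
$d{\left(H \right)} = H$ ($d{\left(H \right)} = H + 0 = H$)
$\frac{-33572 - 9710}{Q{\left(52,-123 \right)} + d{\left(74 \right)}} = \frac{-33572 - 9710}{\left(\left(-123\right)^{2} + 14 \left(-123\right) + 14 \cdot 52 - 6396\right) + 74} = - \frac{43282}{\left(15129 - 1722 + 728 - 6396\right) + 74} = - \frac{43282}{7739 + 74} = - \frac{43282}{7813}$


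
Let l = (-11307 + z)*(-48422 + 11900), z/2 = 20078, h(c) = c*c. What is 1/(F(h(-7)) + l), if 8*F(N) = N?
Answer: -8/8428985375 ≈ -9.4911e-10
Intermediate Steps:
h(c) = c²
z = 40156 (z = 2*20078 = 40156)
F(N) = N/8
l = -1053623178 (l = (-11307 + 40156)*(-48422 + 11900) = 28849*(-36522) = -1053623178)
1/(F(h(-7)) + l) = 1/((⅛)*(-7)² - 1053623178) = 1/((⅛)*49 - 1053623178) = 1/(49/8 - 1053623178) = 1/(-8428985375/8) = -8/8428985375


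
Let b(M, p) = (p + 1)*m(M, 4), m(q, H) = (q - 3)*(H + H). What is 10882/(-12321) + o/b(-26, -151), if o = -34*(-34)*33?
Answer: 7610659/35730900 ≈ 0.21300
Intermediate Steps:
m(q, H) = 2*H*(-3 + q) (m(q, H) = (-3 + q)*(2*H) = 2*H*(-3 + q))
b(M, p) = (1 + p)*(-24 + 8*M) (b(M, p) = (p + 1)*(2*4*(-3 + M)) = (1 + p)*(-24 + 8*M))
o = 38148 (o = 1156*33 = 38148)
10882/(-12321) + o/b(-26, -151) = 10882/(-12321) + 38148/((8*(1 - 151)*(-3 - 26))) = 10882*(-1/12321) + 38148/((8*(-150)*(-29))) = -10882/12321 + 38148/34800 = -10882/12321 + 38148*(1/34800) = -10882/12321 + 3179/2900 = 7610659/35730900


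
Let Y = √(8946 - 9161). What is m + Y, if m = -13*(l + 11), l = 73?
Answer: -1092 + I*√215 ≈ -1092.0 + 14.663*I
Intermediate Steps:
m = -1092 (m = -13*(73 + 11) = -13*84 = -1092)
Y = I*√215 (Y = √(-215) = I*√215 ≈ 14.663*I)
m + Y = -1092 + I*√215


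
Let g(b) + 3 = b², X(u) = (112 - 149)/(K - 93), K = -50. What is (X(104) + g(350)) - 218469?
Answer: -13723959/143 ≈ -95972.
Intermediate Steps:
X(u) = 37/143 (X(u) = (112 - 149)/(-50 - 93) = -37/(-143) = -37*(-1/143) = 37/143)
g(b) = -3 + b²
(X(104) + g(350)) - 218469 = (37/143 + (-3 + 350²)) - 218469 = (37/143 + (-3 + 122500)) - 218469 = (37/143 + 122497) - 218469 = 17517108/143 - 218469 = -13723959/143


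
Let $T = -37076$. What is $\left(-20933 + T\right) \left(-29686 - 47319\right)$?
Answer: $4466983045$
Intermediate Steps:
$\left(-20933 + T\right) \left(-29686 - 47319\right) = \left(-20933 - 37076\right) \left(-29686 - 47319\right) = \left(-58009\right) \left(-77005\right) = 4466983045$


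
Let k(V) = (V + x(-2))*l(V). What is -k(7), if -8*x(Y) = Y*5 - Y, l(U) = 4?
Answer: -32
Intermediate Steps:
x(Y) = -Y/2 (x(Y) = -(Y*5 - Y)/8 = -(5*Y - Y)/8 = -Y/2)
k(V) = 4 + 4*V (k(V) = (V - ½*(-2))*4 = (V + 1)*4 = (1 + V)*4 = 4 + 4*V)
-k(7) = -(4 + 4*7) = -(4 + 28) = -1*32 = -32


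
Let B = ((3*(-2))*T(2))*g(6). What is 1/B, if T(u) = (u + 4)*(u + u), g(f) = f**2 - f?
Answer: -1/4320 ≈ -0.00023148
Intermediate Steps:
T(u) = 2*u*(4 + u) (T(u) = (4 + u)*(2*u) = 2*u*(4 + u))
B = -4320 (B = ((3*(-2))*(2*2*(4 + 2)))*(6*(-1 + 6)) = (-12*2*6)*(6*5) = -6*24*30 = -144*30 = -4320)
1/B = 1/(-4320) = -1/4320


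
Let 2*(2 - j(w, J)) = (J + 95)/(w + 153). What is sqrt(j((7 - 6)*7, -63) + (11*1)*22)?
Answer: 3*sqrt(2710)/10 ≈ 15.617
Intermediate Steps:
j(w, J) = 2 - (95 + J)/(2*(153 + w)) (j(w, J) = 2 - (J + 95)/(2*(w + 153)) = 2 - (95 + J)/(2*(153 + w)))
sqrt(j((7 - 6)*7, -63) + (11*1)*22) = sqrt((517 - 1*(-63) + 4*((7 - 6)*7))/(2*(153 + (7 - 6)*7)) + (11*1)*22) = sqrt((517 + 63 + 4*(1*7))/(2*(153 + 1*7)) + 11*22) = sqrt((517 + 63 + 4*7)/(2*(153 + 7)) + 242) = sqrt((1/2)*(517 + 63 + 28)/160 + 242) = sqrt((1/2)*(1/160)*608 + 242) = sqrt(19/10 + 242) = sqrt(2439/10) = 3*sqrt(2710)/10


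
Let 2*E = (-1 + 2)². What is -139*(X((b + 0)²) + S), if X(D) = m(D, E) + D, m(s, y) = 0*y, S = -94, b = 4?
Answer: 10842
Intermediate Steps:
E = ½ (E = (-1 + 2)²/2 = (½)*1² = (½)*1 = ½ ≈ 0.50000)
m(s, y) = 0
X(D) = D (X(D) = 0 + D = D)
-139*(X((b + 0)²) + S) = -139*((4 + 0)² - 94) = -139*(4² - 94) = -139*(16 - 94) = -139*(-78) = 10842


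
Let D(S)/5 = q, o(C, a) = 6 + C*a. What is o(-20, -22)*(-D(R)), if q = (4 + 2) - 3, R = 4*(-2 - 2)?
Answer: -6690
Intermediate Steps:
R = -16 (R = 4*(-4) = -16)
q = 3 (q = 6 - 3 = 3)
D(S) = 15 (D(S) = 5*3 = 15)
o(-20, -22)*(-D(R)) = (6 - 20*(-22))*(-1*15) = (6 + 440)*(-15) = 446*(-15) = -6690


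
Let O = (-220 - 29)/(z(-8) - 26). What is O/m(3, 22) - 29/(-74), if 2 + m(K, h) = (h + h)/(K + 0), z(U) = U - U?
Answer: 41965/36556 ≈ 1.1480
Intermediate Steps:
z(U) = 0
O = 249/26 (O = (-220 - 29)/(0 - 26) = -249/(-26) = -249*(-1/26) = 249/26 ≈ 9.5769)
m(K, h) = -2 + 2*h/K (m(K, h) = -2 + (h + h)/(K + 0) = -2 + (2*h)/K = -2 + 2*h/K)
O/m(3, 22) - 29/(-74) = 249/(26*(-2 + 2*22/3)) - 29/(-74) = 249/(26*(-2 + 2*22*(⅓))) - 29*(-1/74) = 249/(26*(-2 + 44/3)) + 29/74 = 249/(26*(38/3)) + 29/74 = (249/26)*(3/38) + 29/74 = 747/988 + 29/74 = 41965/36556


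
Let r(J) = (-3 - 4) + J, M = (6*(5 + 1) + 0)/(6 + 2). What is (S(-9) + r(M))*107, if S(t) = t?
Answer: -2461/2 ≈ -1230.5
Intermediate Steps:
M = 9/2 (M = (6*6 + 0)/8 = (36 + 0)*(⅛) = 36*(⅛) = 9/2 ≈ 4.5000)
r(J) = -7 + J
(S(-9) + r(M))*107 = (-9 + (-7 + 9/2))*107 = (-9 - 5/2)*107 = -23/2*107 = -2461/2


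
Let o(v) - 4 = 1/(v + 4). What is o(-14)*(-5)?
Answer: -39/2 ≈ -19.500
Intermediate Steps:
o(v) = 4 + 1/(4 + v) (o(v) = 4 + 1/(v + 4) = 4 + 1/(4 + v))
o(-14)*(-5) = ((17 + 4*(-14))/(4 - 14))*(-5) = ((17 - 56)/(-10))*(-5) = -⅒*(-39)*(-5) = (39/10)*(-5) = -39/2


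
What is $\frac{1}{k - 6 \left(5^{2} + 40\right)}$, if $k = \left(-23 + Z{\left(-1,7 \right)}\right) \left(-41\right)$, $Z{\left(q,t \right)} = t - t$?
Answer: $\frac{1}{553} \approx 0.0018083$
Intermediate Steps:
$Z{\left(q,t \right)} = 0$
$k = 943$ ($k = \left(-23 + 0\right) \left(-41\right) = \left(-23\right) \left(-41\right) = 943$)
$\frac{1}{k - 6 \left(5^{2} + 40\right)} = \frac{1}{943 - 6 \left(5^{2} + 40\right)} = \frac{1}{943 - 6 \left(25 + 40\right)} = \frac{1}{943 - 390} = \frac{1}{553}$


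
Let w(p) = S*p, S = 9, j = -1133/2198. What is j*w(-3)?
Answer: 30591/2198 ≈ 13.918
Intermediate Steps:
j = -1133/2198 (j = -1133*1/2198 = -1133/2198 ≈ -0.51547)
w(p) = 9*p
j*w(-3) = -10197*(-3)/2198 = -1133/2198*(-27) = 30591/2198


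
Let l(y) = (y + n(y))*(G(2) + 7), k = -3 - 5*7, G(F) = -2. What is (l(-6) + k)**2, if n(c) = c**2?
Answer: 12544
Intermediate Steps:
k = -38 (k = -3 - 35 = -38)
l(y) = 5*y + 5*y**2 (l(y) = (y + y**2)*(-2 + 7) = (y + y**2)*5 = 5*y + 5*y**2)
(l(-6) + k)**2 = (5*(-6)*(1 - 6) - 38)**2 = (5*(-6)*(-5) - 38)**2 = (150 - 38)**2 = 112**2 = 12544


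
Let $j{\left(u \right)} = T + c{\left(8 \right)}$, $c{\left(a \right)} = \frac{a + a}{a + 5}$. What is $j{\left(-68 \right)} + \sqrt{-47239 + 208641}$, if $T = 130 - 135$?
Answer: $- \frac{49}{13} + \sqrt{161402} \approx 397.98$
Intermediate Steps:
$c{\left(a \right)} = \frac{2 a}{5 + a}$
$T = -5$
$j{\left(u \right)} = - \frac{49}{13}$ ($j{\left(u \right)} = -5 + 2 \cdot 8 \frac{1}{5 + 8} = -5 + 2 \cdot 8 \cdot \frac{1}{13} = -5 + \frac{16}{13} = - \frac{49}{13}$)
$j{\left(-68 \right)} + \sqrt{-47239 + 208641} = - \frac{49}{13} + \sqrt{-47239 + 208641} = - \frac{49}{13} + \sqrt{161402}$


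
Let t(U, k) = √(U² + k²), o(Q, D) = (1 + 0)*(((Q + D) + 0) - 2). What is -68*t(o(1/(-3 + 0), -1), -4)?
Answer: -136*√61/3 ≈ -354.06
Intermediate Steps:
o(Q, D) = -2 + D + Q (o(Q, D) = 1*(((D + Q) + 0) - 2) = 1*((D + Q) - 2) = 1*(-2 + D + Q) = -2 + D + Q)
-68*t(o(1/(-3 + 0), -1), -4) = -68*√((-2 - 1 + 1/(-3 + 0))² + (-4)²) = -68*√((-2 - 1 + 1/(-3))² + 16) = -68*√((-2 - 1 - ⅓)² + 16) = -68*√((-10/3)² + 16) = -68*√(100/9 + 16) = -136*√61/3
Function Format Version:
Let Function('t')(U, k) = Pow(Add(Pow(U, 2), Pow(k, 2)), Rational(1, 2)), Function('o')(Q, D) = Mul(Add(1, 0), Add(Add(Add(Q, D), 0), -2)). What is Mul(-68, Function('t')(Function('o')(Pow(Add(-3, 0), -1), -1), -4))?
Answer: Mul(Rational(-136, 3), Pow(61, Rational(1, 2))) ≈ -354.06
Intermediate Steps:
Function('o')(Q, D) = Add(-2, D, Q) (Function('o')(Q, D) = Mul(1, Add(Add(Add(D, Q), 0), -2)) = Mul(1, Add(Add(D, Q), -2)) = Mul(1, Add(-2, D, Q)) = Add(-2, D, Q))
Mul(-68, Function('t')(Function('o')(Pow(Add(-3, 0), -1), -1), -4)) = Mul(-68, Pow(Add(Pow(Add(-2, -1, Pow(Add(-3, 0), -1)), 2), Pow(-4, 2)), Rational(1, 2))) = Mul(-68, Pow(Add(Pow(Add(-2, -1, Pow(-3, -1)), 2), 16), Rational(1, 2))) = Mul(-68, Pow(Add(Pow(Add(-2, -1, Rational(-1, 3)), 2), 16), Rational(1, 2))) = Mul(-68, Pow(Add(Pow(Rational(-10, 3), 2), 16), Rational(1, 2))) = Mul(-68, Pow(Add(Rational(100, 9), 16), Rational(1, 2))) = Mul(-68, Pow(Rational(244, 9), Rational(1, 2))) = Mul(-68, Mul(Rational(2, 3), Pow(61, Rational(1, 2)))) = Mul(Rational(-136, 3), Pow(61, Rational(1, 2)))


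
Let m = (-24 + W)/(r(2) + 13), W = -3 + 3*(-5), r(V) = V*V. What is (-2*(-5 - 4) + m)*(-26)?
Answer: -6864/17 ≈ -403.76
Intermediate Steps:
r(V) = V²
W = -18 (W = -3 - 15 = -18)
m = -42/17 (m = (-24 - 18)/(2² + 13) = -42/(4 + 13) = -42/17 ≈ -2.4706)
(-2*(-5 - 4) + m)*(-26) = (-2*(-5 - 4) - 42/17)*(-26) = (-2*(-9) - 42/17)*(-26) = (18 - 42/17)*(-26) = (264/17)*(-26) = -6864/17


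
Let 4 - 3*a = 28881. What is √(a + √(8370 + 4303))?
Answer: √(-86631 + 9*√12673)/3 ≈ 97.535*I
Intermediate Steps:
a = -28877/3 (a = 4/3 - ⅓*28881 = 4/3 - 9627 = -28877/3 ≈ -9625.7)
√(a + √(8370 + 4303)) = √(-28877/3 + √(8370 + 4303)) = √(-28877/3 + √12673)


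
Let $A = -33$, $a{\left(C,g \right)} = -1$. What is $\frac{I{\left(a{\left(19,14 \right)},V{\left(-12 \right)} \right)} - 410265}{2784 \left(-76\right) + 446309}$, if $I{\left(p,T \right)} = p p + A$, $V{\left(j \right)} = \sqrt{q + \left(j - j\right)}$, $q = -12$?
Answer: $- \frac{410297}{234725} \approx -1.748$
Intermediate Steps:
$V{\left(j \right)} = 2 i \sqrt{3}$ ($V{\left(j \right)} = \sqrt{-12 + \left(j - j\right)} = \sqrt{-12 + 0} = \sqrt{-12} = 2 i \sqrt{3}$)
$I{\left(p,T \right)} = -33 + p^{2}$ ($I{\left(p,T \right)} = p p - 33 = p^{2} - 33 = -33 + p^{2}$)
$\frac{I{\left(a{\left(19,14 \right)},V{\left(-12 \right)} \right)} - 410265}{2784 \left(-76\right) + 446309} = \frac{\left(-33 + \left(-1\right)^{2}\right) - 410265}{2784 \left(-76\right) + 446309} = \frac{\left(-33 + 1\right) - 410265}{-211584 + 446309} = \frac{-32 - 410265}{234725} = \left(-410297\right) \frac{1}{234725} = - \frac{410297}{234725}$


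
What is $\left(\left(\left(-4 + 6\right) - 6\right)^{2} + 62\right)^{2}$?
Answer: $6084$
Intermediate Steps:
$\left(\left(\left(-4 + 6\right) - 6\right)^{2} + 62\right)^{2} = \left(\left(2 - 6\right)^{2} + 62\right)^{2} = \left(\left(-4\right)^{2} + 62\right)^{2} = \left(16 + 62\right)^{2} = 78^{2} = 6084$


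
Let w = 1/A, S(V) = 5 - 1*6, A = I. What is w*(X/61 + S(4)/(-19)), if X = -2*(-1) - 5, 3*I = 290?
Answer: 6/168055 ≈ 3.5703e-5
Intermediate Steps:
I = 290/3 (I = (⅓)*290 = 290/3 ≈ 96.667)
A = 290/3 ≈ 96.667
S(V) = -1 (S(V) = 5 - 6 = -1)
X = -3 (X = 2 - 5 = -3)
w = 3/290 (w = 1/(290/3) = 3/290 ≈ 0.010345)
w*(X/61 + S(4)/(-19)) = 3*(-3/61 - 1/(-19))/290 = 3*(-3*1/61 - 1*(-1/19))/290 = 3*(-3/61 + 1/19)/290 = (3/290)*(4/1159) = 6/168055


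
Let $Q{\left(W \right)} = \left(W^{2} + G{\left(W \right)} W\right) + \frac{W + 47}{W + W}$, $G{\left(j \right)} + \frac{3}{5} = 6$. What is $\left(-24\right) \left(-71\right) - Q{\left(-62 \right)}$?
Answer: $- \frac{1119299}{620} \approx -1805.3$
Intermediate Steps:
$G{\left(j \right)} = \frac{27}{5}$ ($G{\left(j \right)} = - \frac{3}{5} + 6 = \frac{27}{5}$)
$Q{\left(W \right)} = W^{2} + \frac{27 W}{5} + \frac{47 + W}{2 W}$ ($Q{\left(W \right)} = \left(W^{2} + \frac{27 W}{5}\right) + \frac{W + 47}{W + W} = \left(W^{2} + \frac{27 W}{5}\right) + \frac{47 + W}{2 W} = W^{2} + \frac{27 W}{5} + \frac{47 + W}{2 W}$)
$\left(-24\right) \left(-71\right) - Q{\left(-62 \right)} = \left(-24\right) \left(-71\right) - \frac{235 - 62 \left(5 + 10 \left(-62\right)^{2} + 54 \left(-62\right)\right)}{10 \left(-62\right)} = 1704 - \frac{1}{10} \left(- \frac{1}{62}\right) \left(235 - 62 \left(5 + 10 \cdot 3844 - 3348\right)\right) = 1704 - \frac{1}{10} \left(- \frac{1}{62}\right) \left(235 - 62 \left(5 + 38440 - 3348\right)\right) = 1704 - \frac{1}{10} \left(- \frac{1}{62}\right) \left(235 - 2176014\right) = 1704 - \frac{1}{10} \left(- \frac{1}{62}\right) \left(-2175779\right) = 1704 - \frac{2175779}{620} = - \frac{1119299}{620}$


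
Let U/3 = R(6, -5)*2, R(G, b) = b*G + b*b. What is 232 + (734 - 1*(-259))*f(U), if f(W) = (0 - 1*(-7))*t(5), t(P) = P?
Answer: 34987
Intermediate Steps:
R(G, b) = b² + G*b (R(G, b) = G*b + b² = b² + G*b)
U = -30 (U = 3*(-5*(6 - 5)*2) = 3*(-5*1*2) = 3*(-5*2) = 3*(-10) = -30)
f(W) = 35 (f(W) = (0 - 1*(-7))*5 = (0 + 7)*5 = 7*5 = 35)
232 + (734 - 1*(-259))*f(U) = 232 + (734 - 1*(-259))*35 = 232 + (734 + 259)*35 = 232 + 993*35 = 232 + 34755 = 34987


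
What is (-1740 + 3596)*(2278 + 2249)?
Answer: 8402112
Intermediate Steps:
(-1740 + 3596)*(2278 + 2249) = 1856*4527 = 8402112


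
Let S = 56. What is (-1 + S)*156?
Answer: 8580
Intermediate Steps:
(-1 + S)*156 = (-1 + 56)*156 = 55*156 = 8580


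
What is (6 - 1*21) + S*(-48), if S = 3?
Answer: -159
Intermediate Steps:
(6 - 1*21) + S*(-48) = (6 - 1*21) + 3*(-48) = (6 - 21) - 144 = -15 - 144 = -159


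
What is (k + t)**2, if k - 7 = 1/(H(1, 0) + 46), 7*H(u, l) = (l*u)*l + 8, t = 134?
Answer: 2165692369/108900 ≈ 19887.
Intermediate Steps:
H(u, l) = 8/7 + u*l**2/7 (H(u, l) = ((l*u)*l + 8)/7 = (u*l**2 + 8)/7 = (8 + u*l**2)/7 = 8/7 + u*l**2/7)
k = 2317/330 (k = 7 + 1/((8/7 + (1/7)*1*0**2) + 46) = 7 + 1/((8/7 + (1/7)*1*0) + 46) = 7 + 1/((8/7 + 0) + 46) = 7 + 1/(8/7 + 46) = 7 + 1/(330/7) = 7 + 7/330 = 2317/330 ≈ 7.0212)
(k + t)**2 = (2317/330 + 134)**2 = (46537/330)**2 = 2165692369/108900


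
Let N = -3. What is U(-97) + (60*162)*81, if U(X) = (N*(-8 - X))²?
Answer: 858609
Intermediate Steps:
U(X) = (24 + 3*X)² (U(X) = (-3*(-8 - X))² = (24 + 3*X)²)
U(-97) + (60*162)*81 = 9*(8 - 97)² + (60*162)*81 = 9*(-89)² + 9720*81 = 9*7921 + 787320 = 71289 + 787320 = 858609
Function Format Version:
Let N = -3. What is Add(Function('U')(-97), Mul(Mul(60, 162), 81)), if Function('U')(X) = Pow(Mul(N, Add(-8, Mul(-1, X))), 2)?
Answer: 858609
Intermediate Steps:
Function('U')(X) = Pow(Add(24, Mul(3, X)), 2) (Function('U')(X) = Pow(Mul(-3, Add(-8, Mul(-1, X))), 2) = Pow(Add(24, Mul(3, X)), 2))
Add(Function('U')(-97), Mul(Mul(60, 162), 81)) = Add(Mul(9, Pow(Add(8, -97), 2)), Mul(Mul(60, 162), 81)) = Add(Mul(9, Pow(-89, 2)), Mul(9720, 81)) = Add(Mul(9, 7921), 787320) = Add(71289, 787320) = 858609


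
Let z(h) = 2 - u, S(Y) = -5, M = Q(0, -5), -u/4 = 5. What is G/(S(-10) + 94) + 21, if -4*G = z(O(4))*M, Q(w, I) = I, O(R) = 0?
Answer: 3793/178 ≈ 21.309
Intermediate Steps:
u = -20 (u = -4*5 = -20)
M = -5
z(h) = 22 (z(h) = 2 - 1*(-20) = 2 + 20 = 22)
G = 55/2 (G = -11*(-5)/2 = -¼*(-110) = 55/2 ≈ 27.500)
G/(S(-10) + 94) + 21 = 55/(2*(-5 + 94)) + 21 = (55/2)/89 + 21 = (55/2)*(1/89) + 21 = 55/178 + 21 = 3793/178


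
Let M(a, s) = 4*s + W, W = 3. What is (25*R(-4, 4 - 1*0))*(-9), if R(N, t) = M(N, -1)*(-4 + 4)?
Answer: 0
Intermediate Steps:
M(a, s) = 3 + 4*s (M(a, s) = 4*s + 3 = 3 + 4*s)
R(N, t) = 0 (R(N, t) = (3 + 4*(-1))*(-4 + 4) = (3 - 4)*0 = -1*0 = 0)
(25*R(-4, 4 - 1*0))*(-9) = (25*0)*(-9) = 0*(-9) = 0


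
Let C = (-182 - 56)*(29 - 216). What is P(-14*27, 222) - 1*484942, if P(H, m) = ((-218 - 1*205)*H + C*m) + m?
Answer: 9555506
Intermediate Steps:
C = 44506 (C = -238*(-187) = 44506)
P(H, m) = -423*H + 44507*m (P(H, m) = ((-218 - 1*205)*H + 44506*m) + m = ((-218 - 205)*H + 44506*m) + m = (-423*H + 44506*m) + m = -423*H + 44507*m)
P(-14*27, 222) - 1*484942 = (-(-5922)*27 + 44507*222) - 1*484942 = (-423*(-378) + 9880554) - 484942 = (159894 + 9880554) - 484942 = 10040448 - 484942 = 9555506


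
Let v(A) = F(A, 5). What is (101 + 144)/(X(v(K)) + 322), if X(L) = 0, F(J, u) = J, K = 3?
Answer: 35/46 ≈ 0.76087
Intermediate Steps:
v(A) = A
(101 + 144)/(X(v(K)) + 322) = (101 + 144)/(0 + 322) = 245/322 = 245*(1/322) = 35/46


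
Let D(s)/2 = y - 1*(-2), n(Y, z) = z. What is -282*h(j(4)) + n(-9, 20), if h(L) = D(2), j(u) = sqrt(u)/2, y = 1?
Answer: -1672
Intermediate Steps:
j(u) = sqrt(u)/2
D(s) = 6 (D(s) = 2*(1 - 1*(-2)) = 2*(1 + 2) = 2*3 = 6)
h(L) = 6
-282*h(j(4)) + n(-9, 20) = -282*6 + 20 = -1692 + 20 = -1672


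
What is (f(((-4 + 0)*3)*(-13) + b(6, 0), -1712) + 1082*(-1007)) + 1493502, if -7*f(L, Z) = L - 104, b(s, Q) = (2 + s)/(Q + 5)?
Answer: 14137212/35 ≈ 4.0392e+5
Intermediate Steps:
b(s, Q) = (2 + s)/(5 + Q)
f(L, Z) = 104/7 - L/7 (f(L, Z) = -(L - 104)/7 = -(-104 + L)/7 = 104/7 - L/7)
(f(((-4 + 0)*3)*(-13) + b(6, 0), -1712) + 1082*(-1007)) + 1493502 = ((104/7 - (((-4 + 0)*3)*(-13) + (2 + 6)/(5 + 0))/7) + 1082*(-1007)) + 1493502 = ((104/7 - (-4*3*(-13) + 8/5)/7) - 1089574) + 1493502 = ((104/7 - (-12*(-13) + (⅕)*8)/7) - 1089574) + 1493502 = ((104/7 - (156 + 8/5)/7) - 1089574) + 1493502 = ((104/7 - ⅐*788/5) - 1089574) + 1493502 = ((104/7 - 788/35) - 1089574) + 1493502 = (-268/35 - 1089574) + 1493502 = -38135358/35 + 1493502 = 14137212/35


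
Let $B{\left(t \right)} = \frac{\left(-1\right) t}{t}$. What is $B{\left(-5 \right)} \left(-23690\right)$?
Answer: $23690$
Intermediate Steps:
$B{\left(t \right)} = -1$
$B{\left(-5 \right)} \left(-23690\right) = \left(-1\right) \left(-23690\right) = 23690$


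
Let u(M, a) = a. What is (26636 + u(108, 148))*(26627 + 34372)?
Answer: 1633797216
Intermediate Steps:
(26636 + u(108, 148))*(26627 + 34372) = (26636 + 148)*(26627 + 34372) = 26784*60999 = 1633797216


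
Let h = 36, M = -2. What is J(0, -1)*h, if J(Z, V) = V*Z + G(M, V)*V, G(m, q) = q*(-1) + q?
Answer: 0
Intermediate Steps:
G(m, q) = 0 (G(m, q) = -q + q = 0)
J(Z, V) = V*Z (J(Z, V) = V*Z + 0*V = V*Z + 0 = V*Z)
J(0, -1)*h = -1*0*36 = 0*36 = 0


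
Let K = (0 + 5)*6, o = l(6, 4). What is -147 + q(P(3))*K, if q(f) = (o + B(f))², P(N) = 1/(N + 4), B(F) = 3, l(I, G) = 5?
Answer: 1773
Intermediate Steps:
o = 5
P(N) = 1/(4 + N)
q(f) = 64 (q(f) = (5 + 3)² = 8² = 64)
K = 30 (K = 5*6 = 30)
-147 + q(P(3))*K = -147 + 64*30 = -147 + 1920 = 1773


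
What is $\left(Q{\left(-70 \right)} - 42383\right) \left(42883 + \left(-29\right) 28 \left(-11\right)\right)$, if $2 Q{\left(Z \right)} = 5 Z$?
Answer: $-2205142770$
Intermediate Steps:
$Q{\left(Z \right)} = \frac{5 Z}{2}$
$\left(Q{\left(-70 \right)} - 42383\right) \left(42883 + \left(-29\right) 28 \left(-11\right)\right) = \left(\frac{5}{2} \left(-70\right) - 42383\right) \left(42883 + \left(-29\right) 28 \left(-11\right)\right) = \left(-175 - 42383\right) \left(42883 - -8932\right) = - 42558 \left(42883 + 8932\right) = \left(-42558\right) 51815 = -2205142770$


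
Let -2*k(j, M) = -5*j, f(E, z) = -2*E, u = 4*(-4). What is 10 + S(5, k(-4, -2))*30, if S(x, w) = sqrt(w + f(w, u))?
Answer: 10 + 30*sqrt(10) ≈ 104.87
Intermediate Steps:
u = -16
k(j, M) = 5*j/2 (k(j, M) = -(-5)*j/2 = 5*j/2)
S(x, w) = sqrt(-w) (S(x, w) = sqrt(w - 2*w) = sqrt(-w))
10 + S(5, k(-4, -2))*30 = 10 + sqrt(-5*(-4)/2)*30 = 10 + sqrt(-1*(-10))*30 = 10 + sqrt(10)*30 = 10 + 30*sqrt(10)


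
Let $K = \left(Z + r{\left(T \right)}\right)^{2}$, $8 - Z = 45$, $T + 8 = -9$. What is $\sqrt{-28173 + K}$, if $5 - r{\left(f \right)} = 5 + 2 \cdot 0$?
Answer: $2 i \sqrt{6701} \approx 163.72 i$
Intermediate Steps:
$T = -17$ ($T = -8 - 9 = -17$)
$Z = -37$ ($Z = 8 - 45 = -37$)
$r{\left(f \right)} = 0$ ($r{\left(f \right)} = 5 - \left(5 + 2 \cdot 0\right) = 5 - \left(5 + 0\right) = 5 - 5 = 0$)
$K = 1369$ ($K = \left(-37 + 0\right)^{2} = \left(-37\right)^{2} = 1369$)
$\sqrt{-28173 + K} = \sqrt{-28173 + 1369} = \sqrt{-26804} = 2 i \sqrt{6701}$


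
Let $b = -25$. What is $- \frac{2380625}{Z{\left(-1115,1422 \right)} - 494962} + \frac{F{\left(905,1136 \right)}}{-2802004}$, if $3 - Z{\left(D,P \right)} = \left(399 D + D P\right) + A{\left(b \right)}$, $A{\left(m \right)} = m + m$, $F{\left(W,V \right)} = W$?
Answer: $- \frac{3335955202715}{2151246977012} \approx -1.5507$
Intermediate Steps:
$A{\left(m \right)} = 2 m$
$Z{\left(D,P \right)} = 53 - 399 D - D P$ ($Z{\left(D,P \right)} = 3 - \left(\left(399 D + D P\right) + 2 \left(-25\right)\right) = 3 - \left(\left(399 D + D P\right) - 50\right) = 3 - \left(-50 + 399 D + D P\right) = 53 - 399 D - D P$)
$- \frac{2380625}{Z{\left(-1115,1422 \right)} - 494962} + \frac{F{\left(905,1136 \right)}}{-2802004} = - \frac{2380625}{\left(53 - -444885 - \left(-1115\right) 1422\right) - 494962} + \frac{905}{-2802004} = - \frac{2380625}{\left(53 + 444885 + 1585530\right) - 494962} + 905 \left(- \frac{1}{2802004}\right) = - \frac{2380625}{2030468 - 494962} - \frac{905}{2802004} = - \frac{2380625}{1535506} - \frac{905}{2802004} = - \frac{3335955202715}{2151246977012}$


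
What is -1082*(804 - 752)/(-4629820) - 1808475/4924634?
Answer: -155689117637/438464788190 ≈ -0.35508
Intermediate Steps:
-1082*(804 - 752)/(-4629820) - 1808475/4924634 = -1082*52*(-1/4629820) - 1808475*1/4924634 = -56264*(-1/4629820) - 1808475/4924634 = 1082/89035 - 1808475/4924634 = -155689117637/438464788190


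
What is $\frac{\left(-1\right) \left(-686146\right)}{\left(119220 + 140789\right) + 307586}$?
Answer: $\frac{686146}{567595} \approx 1.2089$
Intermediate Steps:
$\frac{\left(-1\right) \left(-686146\right)}{\left(119220 + 140789\right) + 307586} = \frac{686146}{260009 + 307586} = \frac{686146}{567595}$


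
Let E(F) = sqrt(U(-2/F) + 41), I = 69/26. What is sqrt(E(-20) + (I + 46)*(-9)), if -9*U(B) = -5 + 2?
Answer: sqrt(-2664090 + 4056*sqrt(93))/78 ≈ 20.772*I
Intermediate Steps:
I = 69/26 (I = 69*(1/26) = 69/26 ≈ 2.6538)
U(B) = 1/3 (U(B) = -(-5 + 2)/9 = -1/9*(-3) = 1/3)
E(F) = 2*sqrt(93)/3 (E(F) = sqrt(1/3 + 41) = sqrt(124/3) = 2*sqrt(93)/3)
sqrt(E(-20) + (I + 46)*(-9)) = sqrt(2*sqrt(93)/3 + (69/26 + 46)*(-9)) = sqrt(2*sqrt(93)/3 + (1265/26)*(-9)) = sqrt(2*sqrt(93)/3 - 11385/26) = sqrt(-11385/26 + 2*sqrt(93)/3)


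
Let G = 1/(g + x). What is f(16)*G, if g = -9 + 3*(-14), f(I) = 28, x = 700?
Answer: 28/649 ≈ 0.043143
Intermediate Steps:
g = -51 (g = -9 - 42 = -51)
G = 1/649 (G = 1/(-51 + 700) = 1/649 ≈ 0.0015408)
f(16)*G = 28*(1/649) = 28/649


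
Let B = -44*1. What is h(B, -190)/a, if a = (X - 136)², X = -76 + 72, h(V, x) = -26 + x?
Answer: -27/2450 ≈ -0.011020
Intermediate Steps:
B = -44
X = -4
a = 19600 (a = (-4 - 136)² = (-140)² = 19600)
h(B, -190)/a = (-26 - 190)/19600 = -216*1/19600 = -27/2450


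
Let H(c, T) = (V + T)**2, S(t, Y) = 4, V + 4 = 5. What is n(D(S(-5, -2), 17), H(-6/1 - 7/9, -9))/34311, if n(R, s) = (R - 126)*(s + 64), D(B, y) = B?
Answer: -15616/34311 ≈ -0.45513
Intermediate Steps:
V = 1 (V = -4 + 5 = 1)
H(c, T) = (1 + T)**2
n(R, s) = (-126 + R)*(64 + s)
n(D(S(-5, -2), 17), H(-6/1 - 7/9, -9))/34311 = (-8064 - 126*(1 - 9)**2 + 64*4 + 4*(1 - 9)**2)/34311 = (-8064 - 126*(-8)**2 + 256 + 4*(-8)**2)*(1/34311) = (-8064 - 126*64 + 256 + 4*64)*(1/34311) = (-8064 - 8064 + 256 + 256)*(1/34311) = -15616*1/34311 = -15616/34311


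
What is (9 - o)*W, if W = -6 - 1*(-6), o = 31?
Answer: 0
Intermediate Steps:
W = 0 (W = -6 + 6 = 0)
(9 - o)*W = (9 - 1*31)*0 = (9 - 31)*0 = -22*0 = 0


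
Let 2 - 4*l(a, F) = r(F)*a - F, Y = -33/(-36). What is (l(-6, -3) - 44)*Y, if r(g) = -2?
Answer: -693/16 ≈ -43.313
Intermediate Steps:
Y = 11/12 (Y = -33*(-1/36) = 11/12 ≈ 0.91667)
l(a, F) = ½ + a/2 + F/4 (l(a, F) = ½ - (-2*a - F)/4 = ½ - (-F - 2*a)/4 = ½ + (a/2 + F/4) = ½ + a/2 + F/4)
(l(-6, -3) - 44)*Y = ((½ + (½)*(-6) + (¼)*(-3)) - 44)*(11/12) = ((½ - 3 - ¾) - 44)*(11/12) = (-13/4 - 44)*(11/12) = -189/4*11/12 = -693/16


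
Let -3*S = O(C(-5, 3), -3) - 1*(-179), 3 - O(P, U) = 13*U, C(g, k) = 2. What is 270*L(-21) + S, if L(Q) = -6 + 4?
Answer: -1841/3 ≈ -613.67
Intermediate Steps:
L(Q) = -2
O(P, U) = 3 - 13*U
S = -221/3 (S = -((3 - 13*(-3)) - 1*(-179))/3 = -((3 + 39) + 179)/3 = -(42 + 179)/3 = -⅓*221 = -221/3 ≈ -73.667)
270*L(-21) + S = 270*(-2) - 221/3 = -540 - 221/3 = -1841/3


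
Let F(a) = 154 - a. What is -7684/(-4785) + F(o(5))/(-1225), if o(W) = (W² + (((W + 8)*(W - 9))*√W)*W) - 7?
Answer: 1752428/1172325 - 52*√5/245 ≈ 1.0202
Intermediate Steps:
o(W) = -7 + W² + W^(3/2)*(-9 + W)*(8 + W) (o(W) = (W² + (((8 + W)*(-9 + W))*√W)*W) - 7 = (W² + (((-9 + W)*(8 + W))*√W)*W) - 7 = (W² + (√W*(-9 + W)*(8 + W))*W) - 7 = (W² + W^(3/2)*(-9 + W)*(8 + W)) - 7 = -7 + W² + W^(3/2)*(-9 + W)*(8 + W))
-7684/(-4785) + F(o(5))/(-1225) = -7684/(-4785) + (154 - (-7 + 5² + 5^(7/2) - 5^(5/2) - 360*√5))/(-1225) = -7684*(-1/4785) + (154 - (-7 + 25 + 125*√5 - 25*√5 - 360*√5))*(-1/1225) = 7684/4785 + (154 - (-7 + 25 + 125*√5 - 25*√5 - 360*√5))*(-1/1225) = 7684/4785 + (154 - (18 - 260*√5))*(-1/1225) = 7684/4785 + (154 + (-18 + 260*√5))*(-1/1225) = 7684/4785 + (136 + 260*√5)*(-1/1225) = 7684/4785 + (-136/1225 - 52*√5/245) = 1752428/1172325 - 52*√5/245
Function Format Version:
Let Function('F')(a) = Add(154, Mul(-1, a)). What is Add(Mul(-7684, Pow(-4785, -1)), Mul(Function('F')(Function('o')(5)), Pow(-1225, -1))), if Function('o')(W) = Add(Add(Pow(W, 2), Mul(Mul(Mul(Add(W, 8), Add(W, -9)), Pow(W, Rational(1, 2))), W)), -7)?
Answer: Add(Rational(1752428, 1172325), Mul(Rational(-52, 245), Pow(5, Rational(1, 2)))) ≈ 1.0202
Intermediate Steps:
Function('o')(W) = Add(-7, Pow(W, 2), Mul(Pow(W, Rational(3, 2)), Add(-9, W), Add(8, W))) (Function('o')(W) = Add(Add(Pow(W, 2), Mul(Mul(Mul(Add(8, W), Add(-9, W)), Pow(W, Rational(1, 2))), W)), -7) = Add(Add(Pow(W, 2), Mul(Mul(Mul(Add(-9, W), Add(8, W)), Pow(W, Rational(1, 2))), W)), -7) = Add(Add(Pow(W, 2), Mul(Mul(Pow(W, Rational(1, 2)), Add(-9, W), Add(8, W)), W)), -7) = Add(Add(Pow(W, 2), Mul(Pow(W, Rational(3, 2)), Add(-9, W), Add(8, W))), -7) = Add(-7, Pow(W, 2), Mul(Pow(W, Rational(3, 2)), Add(-9, W), Add(8, W))))
Add(Mul(-7684, Pow(-4785, -1)), Mul(Function('F')(Function('o')(5)), Pow(-1225, -1))) = Add(Mul(-7684, Pow(-4785, -1)), Mul(Add(154, Mul(-1, Add(-7, Pow(5, 2), Pow(5, Rational(7, 2)), Mul(-1, Pow(5, Rational(5, 2))), Mul(-72, Pow(5, Rational(3, 2)))))), Pow(-1225, -1))) = Add(Mul(-7684, Rational(-1, 4785)), Mul(Add(154, Mul(-1, Add(-7, 25, Mul(125, Pow(5, Rational(1, 2))), Mul(-1, Mul(25, Pow(5, Rational(1, 2)))), Mul(-72, Mul(5, Pow(5, Rational(1, 2))))))), Rational(-1, 1225))) = Add(Rational(7684, 4785), Mul(Add(154, Mul(-1, Add(-7, 25, Mul(125, Pow(5, Rational(1, 2))), Mul(-25, Pow(5, Rational(1, 2))), Mul(-360, Pow(5, Rational(1, 2)))))), Rational(-1, 1225))) = Add(Rational(7684, 4785), Mul(Add(154, Mul(-1, Add(18, Mul(-260, Pow(5, Rational(1, 2)))))), Rational(-1, 1225))) = Add(Rational(7684, 4785), Mul(Add(154, Add(-18, Mul(260, Pow(5, Rational(1, 2))))), Rational(-1, 1225))) = Add(Rational(7684, 4785), Mul(Add(136, Mul(260, Pow(5, Rational(1, 2)))), Rational(-1, 1225))) = Add(Rational(7684, 4785), Add(Rational(-136, 1225), Mul(Rational(-52, 245), Pow(5, Rational(1, 2))))) = Add(Rational(1752428, 1172325), Mul(Rational(-52, 245), Pow(5, Rational(1, 2))))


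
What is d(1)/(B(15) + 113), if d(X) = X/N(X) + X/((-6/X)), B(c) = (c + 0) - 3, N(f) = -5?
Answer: -11/3750 ≈ -0.0029333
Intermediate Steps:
B(c) = -3 + c (B(c) = c - 3 = -3 + c)
d(X) = -X/5 - X²/6 (d(X) = X/(-5) + X/((-6/X)) = X*(-⅕) + X*(-X/6) = -X/5 - X²/6)
d(1)/(B(15) + 113) = ((1/30)*1*(-6 - 5*1))/((-3 + 15) + 113) = ((1/30)*1*(-6 - 5))/(12 + 113) = ((1/30)*1*(-11))/125 = (1/125)*(-11/30) = -11/3750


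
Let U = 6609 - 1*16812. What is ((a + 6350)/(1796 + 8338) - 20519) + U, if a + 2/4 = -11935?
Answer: -622684667/20268 ≈ -30723.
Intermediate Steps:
a = -23871/2 (a = -½ - 11935 = -23871/2 ≈ -11936.)
U = -10203 (U = 6609 - 16812 = -10203)
((a + 6350)/(1796 + 8338) - 20519) + U = ((-23871/2 + 6350)/(1796 + 8338) - 20519) - 10203 = (-11171/2/10134 - 20519) - 10203 = (-11171/2*1/10134 - 20519) - 10203 = (-11171/20268 - 20519) - 10203 = -415890263/20268 - 10203 = -622684667/20268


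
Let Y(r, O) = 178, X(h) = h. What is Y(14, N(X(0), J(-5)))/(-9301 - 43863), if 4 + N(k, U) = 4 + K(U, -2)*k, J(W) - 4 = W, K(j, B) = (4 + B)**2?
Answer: -89/26582 ≈ -0.0033481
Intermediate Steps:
J(W) = 4 + W
N(k, U) = 4*k (N(k, U) = -4 + (4 + (4 - 2)**2*k) = -4 + (4 + 2**2*k) = -4 + (4 + 4*k) = 4*k)
Y(14, N(X(0), J(-5)))/(-9301 - 43863) = 178/(-9301 - 43863) = 178/(-53164) = 178*(-1/53164) = -89/26582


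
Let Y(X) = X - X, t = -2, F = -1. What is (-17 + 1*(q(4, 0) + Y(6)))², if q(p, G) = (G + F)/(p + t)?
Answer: 1225/4 ≈ 306.25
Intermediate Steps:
Y(X) = 0
q(p, G) = (-1 + G)/(-2 + p) (q(p, G) = (G - 1)/(p - 2) = (-1 + G)/(-2 + p))
(-17 + 1*(q(4, 0) + Y(6)))² = (-17 + 1*((-1 + 0)/(-2 + 4) + 0))² = (-17 + 1*(-1/2 + 0))² = (-17 + 1*((½)*(-1) + 0))² = (-17 + 1*(-½ + 0))² = (-17 + 1*(-½))² = (-17 - ½)² = (-35/2)² = 1225/4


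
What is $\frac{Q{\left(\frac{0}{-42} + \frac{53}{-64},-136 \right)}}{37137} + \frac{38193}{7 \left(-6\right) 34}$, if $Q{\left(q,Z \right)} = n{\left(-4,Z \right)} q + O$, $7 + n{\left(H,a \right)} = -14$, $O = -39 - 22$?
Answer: $- \frac{7564990481}{282835392} \approx -26.747$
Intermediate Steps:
$O = -61$ ($O = -39 - 22 = -61$)
$n{\left(H,a \right)} = -21$ ($n{\left(H,a \right)} = -7 - 14 = -21$)
$Q{\left(q,Z \right)} = -61 - 21 q$ ($Q{\left(q,Z \right)} = - 21 q - 61 = -61 - 21 q$)
$\frac{Q{\left(\frac{0}{-42} + \frac{53}{-64},-136 \right)}}{37137} + \frac{38193}{7 \left(-6\right) 34} = \frac{-61 - 21 \left(\frac{0}{-42} + \frac{53}{-64}\right)}{37137} + \frac{38193}{7 \left(-6\right) 34} = \left(-61 - 21 \left(0 \left(- \frac{1}{42}\right) + 53 \left(- \frac{1}{64}\right)\right)\right) \frac{1}{37137} + \frac{38193}{\left(-42\right) 34} = \left(-61 - 21 \left(0 - \frac{53}{64}\right)\right) \frac{1}{37137} + \frac{38193}{-1428} = \left(-61 - - \frac{1113}{64}\right) \frac{1}{37137} + 38193 \left(- \frac{1}{1428}\right) = \left(-61 + \frac{1113}{64}\right) \frac{1}{37137} - \frac{12731}{476} = \left(- \frac{2791}{64}\right) \frac{1}{37137} - \frac{12731}{476} = - \frac{2791}{2376768} - \frac{12731}{476} = - \frac{7564990481}{282835392}$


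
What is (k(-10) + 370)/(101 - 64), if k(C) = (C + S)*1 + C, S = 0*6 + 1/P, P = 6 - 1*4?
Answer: 701/74 ≈ 9.4730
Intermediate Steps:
P = 2 (P = 6 - 4 = 2)
S = 1/2 (S = 0*6 + 1/2 = 0 + 1/2 = 1/2 ≈ 0.50000)
k(C) = 1/2 + 2*C (k(C) = (C + 1/2)*1 + C = (1/2 + C)*1 + C = (1/2 + C) + C = 1/2 + 2*C)
(k(-10) + 370)/(101 - 64) = ((1/2 + 2*(-10)) + 370)/(101 - 64) = ((1/2 - 20) + 370)/37 = (-39/2 + 370)*(1/37) = (701/2)*(1/37) = 701/74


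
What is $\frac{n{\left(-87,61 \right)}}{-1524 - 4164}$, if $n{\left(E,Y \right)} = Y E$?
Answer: $\frac{1769}{1896} \approx 0.93302$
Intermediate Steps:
$n{\left(E,Y \right)} = E Y$
$\frac{n{\left(-87,61 \right)}}{-1524 - 4164} = \frac{\left(-87\right) 61}{-1524 - 4164} = - \frac{5307}{-1524 - 4164} = - \frac{5307}{-5688} = \left(-5307\right) \left(- \frac{1}{5688}\right) = \frac{1769}{1896}$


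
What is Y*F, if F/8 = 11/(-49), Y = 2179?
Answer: -191752/49 ≈ -3913.3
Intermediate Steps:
F = -88/49 (F = 8*(11/(-49)) = 8*(11*(-1/49)) = 8*(-11/49) = -88/49 ≈ -1.7959)
Y*F = 2179*(-88/49) = -191752/49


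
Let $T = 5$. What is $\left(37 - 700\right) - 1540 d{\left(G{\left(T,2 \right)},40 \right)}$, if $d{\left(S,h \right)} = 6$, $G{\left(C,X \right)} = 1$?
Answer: $-9903$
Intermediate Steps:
$\left(37 - 700\right) - 1540 d{\left(G{\left(T,2 \right)},40 \right)} = \left(37 - 700\right) - 9240 = -663 - 9240 = -9903$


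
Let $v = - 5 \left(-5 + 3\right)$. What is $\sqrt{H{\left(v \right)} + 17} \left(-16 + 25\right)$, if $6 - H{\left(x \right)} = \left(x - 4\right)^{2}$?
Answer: $9 i \sqrt{13} \approx 32.45 i$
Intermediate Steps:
$v = 10$ ($v = \left(-5\right) \left(-2\right) = 10$)
$H{\left(x \right)} = 6 - \left(-4 + x\right)^{2}$ ($H{\left(x \right)} = 6 - \left(x - 4\right)^{2} = 6 - \left(-4 + x\right)^{2}$)
$\sqrt{H{\left(v \right)} + 17} \left(-16 + 25\right) = \sqrt{\left(6 - \left(-4 + 10\right)^{2}\right) + 17} \left(-16 + 25\right) = \sqrt{\left(6 - 6^{2}\right) + 17} \cdot 9 = \sqrt{\left(6 - 36\right) + 17} \cdot 9 = \sqrt{-30 + 17} \cdot 9 = \sqrt{-13} \cdot 9 = i \sqrt{13} \cdot 9 = 9 i \sqrt{13}$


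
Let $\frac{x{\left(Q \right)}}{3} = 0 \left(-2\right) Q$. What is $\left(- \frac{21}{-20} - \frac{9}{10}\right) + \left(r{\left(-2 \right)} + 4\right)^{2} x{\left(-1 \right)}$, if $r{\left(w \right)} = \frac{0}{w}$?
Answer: $\frac{3}{20} \approx 0.15$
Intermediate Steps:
$r{\left(w \right)} = 0$
$x{\left(Q \right)} = 0$ ($x{\left(Q \right)} = 3 \cdot 0 \left(-2\right) Q = 3 \cdot 0 Q = 3 \cdot 0 = 0$)
$\left(- \frac{21}{-20} - \frac{9}{10}\right) + \left(r{\left(-2 \right)} + 4\right)^{2} x{\left(-1 \right)} = \left(- \frac{21}{-20} - \frac{9}{10}\right) + \left(0 + 4\right)^{2} \cdot 0 = \left(\left(-21\right) \left(- \frac{1}{20}\right) - \frac{9}{10}\right) + 4^{2} \cdot 0 = \left(\frac{21}{20} - \frac{9}{10}\right) + 16 \cdot 0 = \frac{3}{20} + 0 = \frac{3}{20}$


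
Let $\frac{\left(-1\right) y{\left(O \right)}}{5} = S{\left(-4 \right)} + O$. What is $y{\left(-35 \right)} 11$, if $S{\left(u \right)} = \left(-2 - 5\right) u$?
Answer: $385$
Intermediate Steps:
$S{\left(u \right)} = - 7 u$
$y{\left(O \right)} = -140 - 5 O$ ($y{\left(O \right)} = - 5 \left(\left(-7\right) \left(-4\right) + O\right) = - 5 \left(28 + O\right) = -140 - 5 O$)
$y{\left(-35 \right)} 11 = \left(-140 - -175\right) 11 = \left(-140 + 175\right) 11 = 35 \cdot 11 = 385$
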